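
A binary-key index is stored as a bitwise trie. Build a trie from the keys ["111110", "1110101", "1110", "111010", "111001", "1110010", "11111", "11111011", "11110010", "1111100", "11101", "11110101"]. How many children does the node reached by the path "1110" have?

Walk "1110" from the root, arriving at one node.
Characters that immediately follow "1110" among the stored strings: {0, 1}.
That node has 2 child edges.

2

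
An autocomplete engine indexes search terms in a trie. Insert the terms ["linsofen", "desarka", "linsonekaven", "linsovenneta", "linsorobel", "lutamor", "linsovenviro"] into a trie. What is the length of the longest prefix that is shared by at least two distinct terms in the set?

8

Equivalently: take the maximum, over all pairs, of their longest common prefix length.
e.g. "linsovenneta" and "linsovenviro" share the prefix "linsoven" of length 8; no pair shares a longer one.
Longest shared-prefix length: 8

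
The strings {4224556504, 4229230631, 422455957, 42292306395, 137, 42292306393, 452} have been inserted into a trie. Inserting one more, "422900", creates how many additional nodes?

2

The longest prefix of "422900" already in the trie is "4229" (length 4).
Each of the 2 remaining characters creates one node.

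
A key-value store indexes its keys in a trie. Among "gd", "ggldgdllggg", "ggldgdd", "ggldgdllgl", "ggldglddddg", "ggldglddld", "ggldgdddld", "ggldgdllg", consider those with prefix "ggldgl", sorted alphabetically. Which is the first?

ggldglddddg

Filter for "ggldgl…" and sort: "ggldglddddg", "ggldglddld"
Position 1: ggldglddddg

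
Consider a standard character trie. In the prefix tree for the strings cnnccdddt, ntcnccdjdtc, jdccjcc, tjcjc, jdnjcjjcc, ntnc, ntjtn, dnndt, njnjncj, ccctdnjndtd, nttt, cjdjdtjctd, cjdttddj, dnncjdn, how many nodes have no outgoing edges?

Leaves are exactly the stored words that no other stored word extends.
Those words: "ccctdnjndtd", "cjdjdtjctd", "cjdttddj", "cnnccdddt", "dnncjdn", "dnndt", "jdccjcc", "jdnjcjjcc", "njnjncj", "ntcnccdjdtc", "ntjtn", "ntnc", "nttt", "tjcjc"
Leaf count: 14

14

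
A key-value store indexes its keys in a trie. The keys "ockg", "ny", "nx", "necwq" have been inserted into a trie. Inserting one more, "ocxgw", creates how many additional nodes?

The longest prefix of "ocxgw" already in the trie is "oc" (length 2).
New nodes needed: |"ocxgw"| − 2 = 5 − 2 = 3.

3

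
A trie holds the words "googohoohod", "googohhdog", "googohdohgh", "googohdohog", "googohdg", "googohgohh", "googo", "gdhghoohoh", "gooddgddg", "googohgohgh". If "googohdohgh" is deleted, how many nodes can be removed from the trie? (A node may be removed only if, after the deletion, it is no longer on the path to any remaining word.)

2

A node on "googohdohgh"'s path can go only if nothing else ends at it or branches off below it.
The suffix "gh" (2 nodes) is used only by "googohdohgh"; the node for "googohdoh" still has the child "o", so pruning stops there.
Nodes removed: 2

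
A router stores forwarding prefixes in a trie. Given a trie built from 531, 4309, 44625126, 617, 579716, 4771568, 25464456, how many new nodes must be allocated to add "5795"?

"579" is already a path in the trie; the remaining "5" must be added.
Each of the 1 remaining characters creates one node.

1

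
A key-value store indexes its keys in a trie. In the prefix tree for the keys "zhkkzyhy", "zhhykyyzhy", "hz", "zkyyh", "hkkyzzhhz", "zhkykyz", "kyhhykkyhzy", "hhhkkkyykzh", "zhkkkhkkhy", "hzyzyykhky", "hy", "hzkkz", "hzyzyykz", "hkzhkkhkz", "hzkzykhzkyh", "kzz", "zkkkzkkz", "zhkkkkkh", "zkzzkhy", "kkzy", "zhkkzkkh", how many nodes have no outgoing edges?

Leaves are exactly the stored words that no other stored word extends.
Those words: "hhhkkkyykzh", "hkkyzzhhz", "hkzhkkhkz", "hy", "hzkkz", "hzkzykhzkyh", "hzyzyykhky", "hzyzyykz", "kkzy", "kyhhykkyhzy", "kzz", "zhhykyyzhy", "zhkkkhkkhy", "zhkkkkkh", "zhkkzkkh", "zhkkzyhy", "zhkykyz", "zkkkzkkz", "zkyyh", "zkzzkhy"
Leaf count: 20

20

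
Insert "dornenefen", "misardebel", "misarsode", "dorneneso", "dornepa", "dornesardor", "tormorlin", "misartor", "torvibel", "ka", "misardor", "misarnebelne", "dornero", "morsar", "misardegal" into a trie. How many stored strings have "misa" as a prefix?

6

Walk to "misa"; the words in its subtree are exactly those with that prefix.
Words under "misa": misardebel, misardegal, misardor, misarnebelne, misarsode, misartor
Count: 6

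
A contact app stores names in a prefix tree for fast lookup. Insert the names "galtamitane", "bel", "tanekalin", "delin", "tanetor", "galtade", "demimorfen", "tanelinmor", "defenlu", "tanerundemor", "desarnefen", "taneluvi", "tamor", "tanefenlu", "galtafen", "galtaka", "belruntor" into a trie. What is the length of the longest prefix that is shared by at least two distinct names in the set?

Look for the deepest trie node that still has at least two words in its subtree.
"galtade" and "galtafen" agree on "galta" (5 characters) before diverging; nothing deeper is shared.
Longest shared-prefix length: 5

5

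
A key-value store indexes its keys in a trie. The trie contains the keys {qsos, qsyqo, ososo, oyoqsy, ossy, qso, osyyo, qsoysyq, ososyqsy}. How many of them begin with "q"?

Traverse to the node for "q", then collect every word in that subtree.
Words under "q": qso, qsos, qsoysyq, qsyqo
Count: 4

4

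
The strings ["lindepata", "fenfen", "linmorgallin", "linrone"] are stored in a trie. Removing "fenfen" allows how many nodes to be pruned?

A node on "fenfen"'s path can go only if nothing else ends at it or branches off below it.
No other word shares any prefix with "fenfen", so all 6 of its nodes go.
Nodes removed: 6

6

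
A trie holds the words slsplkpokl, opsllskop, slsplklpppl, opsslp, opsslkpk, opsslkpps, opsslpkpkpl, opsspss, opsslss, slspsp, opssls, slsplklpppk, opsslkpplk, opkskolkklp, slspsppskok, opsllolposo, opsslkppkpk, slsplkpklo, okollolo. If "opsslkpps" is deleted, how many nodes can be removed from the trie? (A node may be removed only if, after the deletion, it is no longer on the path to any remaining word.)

1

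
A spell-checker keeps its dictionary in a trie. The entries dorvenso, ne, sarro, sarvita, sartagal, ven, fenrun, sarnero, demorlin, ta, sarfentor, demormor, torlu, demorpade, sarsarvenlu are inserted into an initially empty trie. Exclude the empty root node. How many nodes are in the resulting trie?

For each word, the new-node count is its length minus the longest prefix already in the trie:
  "dorvenso" → 8 new (d, o, r, v, e, n, s, o)
  "ne" → 2 new (n, e)
  "sarro" → 5 new (s, a, r, r, o)
  "sarvita" → prefix "sar" already present; 4 new (v, i, t, a)
  "sartagal" → prefix "sar" already present; 5 new (t, a, g, a, l)
  "ven" → 3 new (v, e, n)
  "fenrun" → 6 new (f, e, n, r, u, n)
  "sarnero" → prefix "sar" already present; 4 new (n, e, r, o)
  "demorlin" → prefix "d" already present; 7 new (e, m, o, r, l, i, n)
  "ta" → 2 new (t, a)
  "sarfentor" → prefix "sar" already present; 6 new (f, e, n, t, o, r)
  "demormor" → prefix "demor" already present; 3 new (m, o, r)
  "torlu" → prefix "t" already present; 4 new (o, r, l, u)
  "demorpade" → prefix "demor" already present; 4 new (p, a, d, e)
  "sarsarvenlu" → prefix "sar" already present; 8 new (s, a, r, v, e, n, l, u)
Total nodes = 8 + 2 + 5 + 4 + 5 + 3 + 6 + 4 + 7 + 2 + 6 + 3 + 4 + 4 + 8 = 71

71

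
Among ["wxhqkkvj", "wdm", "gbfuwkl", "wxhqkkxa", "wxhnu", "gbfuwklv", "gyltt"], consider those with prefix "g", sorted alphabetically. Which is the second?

gbfuwklv

Words with prefix "g", in lexicographic order: "gbfuwkl", "gbfuwklv", "gyltt"
The 2nd is gbfuwklv.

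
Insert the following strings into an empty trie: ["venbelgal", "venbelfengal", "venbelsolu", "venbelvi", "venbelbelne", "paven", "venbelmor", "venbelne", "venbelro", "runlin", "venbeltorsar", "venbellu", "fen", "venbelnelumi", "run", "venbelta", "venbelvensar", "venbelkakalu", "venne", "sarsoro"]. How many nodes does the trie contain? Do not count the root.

Insert word by word; a character creates a node only if that edge doesn't already exist:
  "venbelgal" → 9 new (v, e, n, b, e, l, g, a, l)
  "venbelfengal" → prefix "venbel" already present; 6 new (f, e, n, g, a, l)
  "venbelsolu" → prefix "venbel" already present; 4 new (s, o, l, u)
  "venbelvi" → prefix "venbel" already present; 2 new (v, i)
  "venbelbelne" → prefix "venbel" already present; 5 new (b, e, l, n, e)
  "paven" → 5 new (p, a, v, e, n)
  "venbelmor" → prefix "venbel" already present; 3 new (m, o, r)
  "venbelne" → prefix "venbel" already present; 2 new (n, e)
  "venbelro" → prefix "venbel" already present; 2 new (r, o)
  "runlin" → 6 new (r, u, n, l, i, n)
  "venbeltorsar" → prefix "venbel" already present; 6 new (t, o, r, s, a, r)
  "venbellu" → prefix "venbel" already present; 2 new (l, u)
  "fen" → 3 new (f, e, n)
  "venbelnelumi" → prefix "venbelne" already present; 4 new (l, u, m, i)
  "run" → prefix "run" already present; 0 new (none)
  "venbelta" → prefix "venbelt" already present; 1 new (a)
  "venbelvensar" → prefix "venbelv" already present; 5 new (e, n, s, a, r)
  "venbelkakalu" → prefix "venbel" already present; 6 new (k, a, k, a, l, u)
  "venne" → prefix "ven" already present; 2 new (n, e)
  "sarsoro" → 7 new (s, a, r, s, o, r, o)
Total nodes = 9 + 6 + 4 + 2 + 5 + 5 + 3 + 2 + 2 + 6 + 6 + 2 + 3 + 4 + 0 + 1 + 5 + 6 + 2 + 7 = 80

80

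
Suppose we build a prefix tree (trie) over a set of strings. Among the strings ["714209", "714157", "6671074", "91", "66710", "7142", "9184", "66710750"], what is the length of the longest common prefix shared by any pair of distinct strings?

6

The deepest shared node is where two words last agree before diverging.
"6671074" and "66710750" agree on "667107" (6 characters) before diverging; nothing deeper is shared.
Longest shared-prefix length: 6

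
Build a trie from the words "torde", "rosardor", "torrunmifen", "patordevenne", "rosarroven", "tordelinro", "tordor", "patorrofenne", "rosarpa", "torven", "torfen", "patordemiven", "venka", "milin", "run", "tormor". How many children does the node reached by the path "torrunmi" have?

1

Follow the path "torrunmi" to its node, then look at its outgoing edges.
Distinct next characters after "torrunmi": f.
That node has 1 child edge.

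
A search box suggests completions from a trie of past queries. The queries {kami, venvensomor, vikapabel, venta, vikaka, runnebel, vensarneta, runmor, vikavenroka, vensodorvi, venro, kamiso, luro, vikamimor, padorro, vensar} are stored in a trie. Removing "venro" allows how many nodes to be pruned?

2

Walk "venro" from the leaf back toward the root, removing each node that no remaining word uses.
The suffix "ro" (2 nodes) is used only by "venro"; the node for "ven" still has the child "v", so pruning stops there.
Nodes removed: 2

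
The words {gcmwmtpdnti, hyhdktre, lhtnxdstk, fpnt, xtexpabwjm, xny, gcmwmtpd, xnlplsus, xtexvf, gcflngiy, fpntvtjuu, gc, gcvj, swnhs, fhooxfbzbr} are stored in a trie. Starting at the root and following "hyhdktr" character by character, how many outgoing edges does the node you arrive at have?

1

The children of the "hyhdktr" node are the distinct next characters among strings starting with "hyhdktr".
Characters that immediately follow "hyhdktr" among the stored strings: {e}.
That node has 1 child edge.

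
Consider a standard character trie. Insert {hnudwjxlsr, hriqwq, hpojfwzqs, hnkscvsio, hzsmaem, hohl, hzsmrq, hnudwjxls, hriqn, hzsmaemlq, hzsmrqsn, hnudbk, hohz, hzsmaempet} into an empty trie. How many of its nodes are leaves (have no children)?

11

Leaves are exactly the stored words that no other stored word extends.
Those words: "hnkscvsio", "hnudbk", "hnudwjxlsr", "hohl", "hohz", "hpojfwzqs", "hriqn", "hriqwq", "hzsmaemlq", "hzsmaempet", "hzsmrqsn"
Leaf count: 11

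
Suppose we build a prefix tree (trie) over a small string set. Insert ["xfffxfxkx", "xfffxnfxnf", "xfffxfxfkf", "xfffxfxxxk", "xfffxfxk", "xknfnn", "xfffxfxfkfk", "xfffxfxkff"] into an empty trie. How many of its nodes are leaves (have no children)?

A leaf is a node with no children — equivalently, the end of a word that is not a proper prefix of any other stored word.
Those words: "xfffxfxfkfk", "xfffxfxkff", "xfffxfxkx", "xfffxfxxxk", "xfffxnfxnf", "xknfnn"
Leaf count: 6

6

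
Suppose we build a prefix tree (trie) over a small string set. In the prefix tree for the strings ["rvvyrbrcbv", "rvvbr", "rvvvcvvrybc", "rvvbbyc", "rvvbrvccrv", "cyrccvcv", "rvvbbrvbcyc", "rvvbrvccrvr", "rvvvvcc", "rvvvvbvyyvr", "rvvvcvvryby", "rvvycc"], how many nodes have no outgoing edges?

10

Leaves are exactly the stored words that no other stored word extends.
Those words: "cyrccvcv", "rvvbbrvbcyc", "rvvbbyc", "rvvbrvccrvr", "rvvvcvvrybc", "rvvvcvvryby", "rvvvvbvyyvr", "rvvvvcc", "rvvycc", "rvvyrbrcbv"
Leaf count: 10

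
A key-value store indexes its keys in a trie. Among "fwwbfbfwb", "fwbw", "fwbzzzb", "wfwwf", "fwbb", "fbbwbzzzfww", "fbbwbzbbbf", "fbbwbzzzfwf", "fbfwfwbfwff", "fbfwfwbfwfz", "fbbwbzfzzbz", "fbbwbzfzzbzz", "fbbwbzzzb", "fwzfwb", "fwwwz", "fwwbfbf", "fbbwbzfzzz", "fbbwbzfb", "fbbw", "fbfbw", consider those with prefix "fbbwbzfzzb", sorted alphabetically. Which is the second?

Words with prefix "fbbwbzfzzb", in lexicographic order: "fbbwbzfzzbz", "fbbwbzfzzbzz"
Position 2: fbbwbzfzzbzz

fbbwbzfzzbzz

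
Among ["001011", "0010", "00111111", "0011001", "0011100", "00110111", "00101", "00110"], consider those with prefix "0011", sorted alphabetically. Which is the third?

Filter for "0011…" and sort: "00110", "0011001", "00110111", "0011100", "00111111"
The 3rd is 00110111.

00110111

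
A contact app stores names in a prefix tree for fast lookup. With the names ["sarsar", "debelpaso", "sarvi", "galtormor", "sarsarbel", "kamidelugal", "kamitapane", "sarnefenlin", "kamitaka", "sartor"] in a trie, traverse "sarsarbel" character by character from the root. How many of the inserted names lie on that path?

2

Check each prefix of "sarsarbel" against the stored set — each match is an end-marker on the path.
Prefixes of the query that are stored words: "sarsar", "sarsarbel"
Count: 2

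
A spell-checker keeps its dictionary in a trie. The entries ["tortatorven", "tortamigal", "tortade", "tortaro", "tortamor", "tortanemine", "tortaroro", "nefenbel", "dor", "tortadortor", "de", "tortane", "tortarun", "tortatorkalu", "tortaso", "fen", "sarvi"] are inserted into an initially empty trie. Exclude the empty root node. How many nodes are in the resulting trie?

63

Insert word by word; a character creates a node only if that edge doesn't already exist:
  "tortatorven" → 11 new (t, o, r, t, a, t, o, r, v, e, n)
  "tortamigal" → prefix "torta" already present; 5 new (m, i, g, a, l)
  "tortade" → prefix "torta" already present; 2 new (d, e)
  "tortaro" → prefix "torta" already present; 2 new (r, o)
  "tortamor" → prefix "tortam" already present; 2 new (o, r)
  "tortanemine" → prefix "torta" already present; 6 new (n, e, m, i, n, e)
  "tortaroro" → prefix "tortaro" already present; 2 new (r, o)
  "nefenbel" → 8 new (n, e, f, e, n, b, e, l)
  "dor" → 3 new (d, o, r)
  "tortadortor" → prefix "tortad" already present; 5 new (o, r, t, o, r)
  "de" → prefix "d" already present; 1 new (e)
  "tortane" → prefix "tortane" already present; 0 new (none)
  "tortarun" → prefix "tortar" already present; 2 new (u, n)
  "tortatorkalu" → prefix "tortator" already present; 4 new (k, a, l, u)
  "tortaso" → prefix "torta" already present; 2 new (s, o)
  "fen" → 3 new (f, e, n)
  "sarvi" → 5 new (s, a, r, v, i)
Total nodes = 11 + 5 + 2 + 2 + 2 + 6 + 2 + 8 + 3 + 5 + 1 + 0 + 2 + 4 + 2 + 3 + 5 = 63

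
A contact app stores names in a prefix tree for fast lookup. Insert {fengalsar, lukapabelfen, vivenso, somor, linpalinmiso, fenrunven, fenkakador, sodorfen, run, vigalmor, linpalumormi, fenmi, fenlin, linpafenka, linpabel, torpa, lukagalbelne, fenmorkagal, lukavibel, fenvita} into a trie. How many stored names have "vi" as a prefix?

Traverse to the node for "vi", then collect every word in that subtree.
Words under "vi": vigalmor, vivenso
Count: 2

2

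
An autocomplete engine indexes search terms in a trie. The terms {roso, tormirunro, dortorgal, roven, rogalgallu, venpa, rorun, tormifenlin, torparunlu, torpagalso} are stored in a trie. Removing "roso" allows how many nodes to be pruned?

2

A node on "roso"'s path can go only if nothing else ends at it or branches off below it.
The suffix "so" (2 nodes) is used only by "roso"; the node for "ro" still has the child "v", so pruning stops there.
Nodes removed: 2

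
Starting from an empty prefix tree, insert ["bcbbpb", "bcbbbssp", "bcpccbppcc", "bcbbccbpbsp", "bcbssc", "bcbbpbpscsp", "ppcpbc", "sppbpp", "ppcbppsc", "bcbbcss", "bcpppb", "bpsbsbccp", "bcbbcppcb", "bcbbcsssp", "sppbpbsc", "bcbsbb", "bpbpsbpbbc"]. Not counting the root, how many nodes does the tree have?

82

Insert word by word; a character creates a node only if that edge doesn't already exist:
  "bcbbpb" → 6 new (b, c, b, b, p, b)
  "bcbbbssp" → prefix "bcbb" already present; 4 new (b, s, s, p)
  "bcpccbppcc" → prefix "bc" already present; 8 new (p, c, c, b, p, p, c, c)
  "bcbbccbpbsp" → prefix "bcbb" already present; 7 new (c, c, b, p, b, s, p)
  "bcbssc" → prefix "bcb" already present; 3 new (s, s, c)
  "bcbbpbpscsp" → prefix "bcbbpb" already present; 5 new (p, s, c, s, p)
  "ppcpbc" → 6 new (p, p, c, p, b, c)
  "sppbpp" → 6 new (s, p, p, b, p, p)
  "ppcbppsc" → prefix "ppc" already present; 5 new (b, p, p, s, c)
  "bcbbcss" → prefix "bcbbc" already present; 2 new (s, s)
  "bcpppb" → prefix "bcp" already present; 3 new (p, p, b)
  "bpsbsbccp" → prefix "b" already present; 8 new (p, s, b, s, b, c, c, p)
  "bcbbcppcb" → prefix "bcbbc" already present; 4 new (p, p, c, b)
  "bcbbcsssp" → prefix "bcbbcss" already present; 2 new (s, p)
  "sppbpbsc" → prefix "sppbp" already present; 3 new (b, s, c)
  "bcbsbb" → prefix "bcbs" already present; 2 new (b, b)
  "bpbpsbpbbc" → prefix "bp" already present; 8 new (b, p, s, b, p, b, b, c)
Total nodes = 6 + 4 + 8 + 7 + 3 + 5 + 6 + 6 + 5 + 2 + 3 + 8 + 4 + 2 + 3 + 2 + 8 = 82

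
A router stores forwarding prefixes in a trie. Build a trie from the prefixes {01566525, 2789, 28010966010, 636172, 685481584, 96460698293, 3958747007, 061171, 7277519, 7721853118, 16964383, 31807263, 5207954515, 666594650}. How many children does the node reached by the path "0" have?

2

The children of the "0" node are the distinct next characters among strings starting with "0".
Characters that immediately follow "0" among the stored strings: {1, 6}.
That node has 2 child edges.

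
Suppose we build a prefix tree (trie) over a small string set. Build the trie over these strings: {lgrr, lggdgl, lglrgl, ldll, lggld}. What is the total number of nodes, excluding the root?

17

Count nodes per top-level branch (shared prefixes stored once):
  'l'-branch (ldll, lggdgl, lggld, lglrgl, lgrr): 17 nodes
Sum: 17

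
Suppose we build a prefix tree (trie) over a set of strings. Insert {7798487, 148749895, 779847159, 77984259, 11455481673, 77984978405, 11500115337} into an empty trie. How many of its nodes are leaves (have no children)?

7

Leaves are exactly the stored words that no other stored word extends.
Those words: "11455481673", "11500115337", "148749895", "77984259", "779847159", "7798487", "77984978405"
Leaf count: 7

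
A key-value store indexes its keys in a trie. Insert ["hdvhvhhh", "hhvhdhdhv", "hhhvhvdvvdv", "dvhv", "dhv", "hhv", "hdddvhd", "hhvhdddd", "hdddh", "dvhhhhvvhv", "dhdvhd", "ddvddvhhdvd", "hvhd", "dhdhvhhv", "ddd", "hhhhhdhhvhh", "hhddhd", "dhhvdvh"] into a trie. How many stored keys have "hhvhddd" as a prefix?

1

Filter for entries beginning with "hhvhddd":
Matches: "hhvhdddd"
Count: 1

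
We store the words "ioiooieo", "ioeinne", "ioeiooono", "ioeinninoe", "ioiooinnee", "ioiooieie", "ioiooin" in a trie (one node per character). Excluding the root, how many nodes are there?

28

Count nodes per top-level branch (shared prefixes stored once):
  'i'-branch (ioeinne, ioeinninoe, ioeiooono, ioiooieie, ioiooieo, ioiooin, ioiooinnee): 28 nodes
Sum: 28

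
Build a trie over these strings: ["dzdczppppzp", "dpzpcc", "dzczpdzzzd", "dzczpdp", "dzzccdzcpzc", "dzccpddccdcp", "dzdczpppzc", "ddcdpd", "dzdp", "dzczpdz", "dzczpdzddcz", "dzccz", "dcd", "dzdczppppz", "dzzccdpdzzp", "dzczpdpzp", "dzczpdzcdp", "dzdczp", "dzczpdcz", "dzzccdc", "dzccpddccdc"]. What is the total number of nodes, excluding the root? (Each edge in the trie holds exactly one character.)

71

Insert word by word; a character creates a node only if that edge doesn't already exist:
  "dzdczppppzp" → 11 new (d, z, d, c, z, p, p, p, p, z, p)
  "dpzpcc" → prefix "d" already present; 5 new (p, z, p, c, c)
  "dzczpdzzzd" → prefix "dz" already present; 8 new (c, z, p, d, z, z, z, d)
  "dzczpdp" → prefix "dzczpd" already present; 1 new (p)
  "dzzccdzcpzc" → prefix "dz" already present; 9 new (z, c, c, d, z, c, p, z, c)
  "dzccpddccdcp" → prefix "dzc" already present; 9 new (c, p, d, d, c, c, d, c, p)
  "dzdczpppzc" → prefix "dzdczppp" already present; 2 new (z, c)
  "ddcdpd" → prefix "d" already present; 5 new (d, c, d, p, d)
  "dzdp" → prefix "dzd" already present; 1 new (p)
  "dzczpdz" → prefix "dzczpdz" already present; 0 new (none)
  "dzczpdzddcz" → prefix "dzczpdz" already present; 4 new (d, d, c, z)
  "dzccz" → prefix "dzcc" already present; 1 new (z)
  "dcd" → prefix "d" already present; 2 new (c, d)
  "dzdczppppz" → prefix "dzdczppppz" already present; 0 new (none)
  "dzzccdpdzzp" → prefix "dzzccd" already present; 5 new (p, d, z, z, p)
  "dzczpdpzp" → prefix "dzczpdp" already present; 2 new (z, p)
  "dzczpdzcdp" → prefix "dzczpdz" already present; 3 new (c, d, p)
  "dzdczp" → prefix "dzdczp" already present; 0 new (none)
  "dzczpdcz" → prefix "dzczpd" already present; 2 new (c, z)
  "dzzccdc" → prefix "dzzccd" already present; 1 new (c)
  "dzccpddccdc" → prefix "dzccpddccdc" already present; 0 new (none)
Total nodes = 11 + 5 + 8 + 1 + 9 + 9 + 2 + 5 + 1 + 0 + 4 + 1 + 2 + 0 + 5 + 2 + 3 + 0 + 2 + 1 + 0 = 71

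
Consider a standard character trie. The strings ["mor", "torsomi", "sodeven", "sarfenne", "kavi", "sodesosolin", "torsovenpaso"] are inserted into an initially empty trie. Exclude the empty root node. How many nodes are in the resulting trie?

42

Trace insertions, counting only characters that open a new branch:
  "mor" → 3 new (m, o, r)
  "torsomi" → 7 new (t, o, r, s, o, m, i)
  "sodeven" → 7 new (s, o, d, e, v, e, n)
  "sarfenne" → prefix "s" already present; 7 new (a, r, f, e, n, n, e)
  "kavi" → 4 new (k, a, v, i)
  "sodesosolin" → prefix "sode" already present; 7 new (s, o, s, o, l, i, n)
  "torsovenpaso" → prefix "torso" already present; 7 new (v, e, n, p, a, s, o)
Total nodes = 3 + 7 + 7 + 7 + 4 + 7 + 7 = 42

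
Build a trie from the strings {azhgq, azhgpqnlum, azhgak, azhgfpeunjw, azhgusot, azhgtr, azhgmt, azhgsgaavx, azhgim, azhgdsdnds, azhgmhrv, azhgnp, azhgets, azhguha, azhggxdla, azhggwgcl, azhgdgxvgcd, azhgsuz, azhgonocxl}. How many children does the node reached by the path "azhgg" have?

2

The children of the "azhgg" node are the distinct next characters among strings starting with "azhgg".
Characters that immediately follow "azhgg" among the stored strings: {w, x}.
That node has 2 child edges.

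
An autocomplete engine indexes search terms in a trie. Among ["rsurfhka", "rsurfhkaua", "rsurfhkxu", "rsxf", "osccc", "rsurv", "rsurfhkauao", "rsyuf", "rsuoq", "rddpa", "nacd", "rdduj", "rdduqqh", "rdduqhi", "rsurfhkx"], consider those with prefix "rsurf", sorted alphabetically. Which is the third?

DFS of the "rsurf" subtree visits, in order: "rsurfhka", "rsurfhkaua", "rsurfhkauao", "rsurfhkx", "rsurfhkxu"
The 3rd is rsurfhkauao.

rsurfhkauao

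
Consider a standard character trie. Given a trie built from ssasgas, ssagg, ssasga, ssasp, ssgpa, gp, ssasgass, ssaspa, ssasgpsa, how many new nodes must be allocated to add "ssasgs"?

1

The longest prefix of "ssasgs" already in the trie is "ssasg" (length 5).
Each of the 1 remaining characters creates one node.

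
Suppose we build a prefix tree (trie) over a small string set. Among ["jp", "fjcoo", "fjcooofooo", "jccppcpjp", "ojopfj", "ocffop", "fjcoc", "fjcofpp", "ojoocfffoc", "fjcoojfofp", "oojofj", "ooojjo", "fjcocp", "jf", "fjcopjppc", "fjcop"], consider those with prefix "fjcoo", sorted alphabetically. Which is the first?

fjcoo

Filter for "fjcoo…" and sort: "fjcoo", "fjcoojfofp", "fjcooofooo"
Position 1: fjcoo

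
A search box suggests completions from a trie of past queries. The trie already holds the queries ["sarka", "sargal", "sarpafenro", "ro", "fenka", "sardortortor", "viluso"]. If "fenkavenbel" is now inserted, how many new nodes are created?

Walking "fenkavenbel" from the root, the first 5 characters ("fenka") follow existing edges; "v" is the first miss.
Each of the 6 remaining characters creates one node.

6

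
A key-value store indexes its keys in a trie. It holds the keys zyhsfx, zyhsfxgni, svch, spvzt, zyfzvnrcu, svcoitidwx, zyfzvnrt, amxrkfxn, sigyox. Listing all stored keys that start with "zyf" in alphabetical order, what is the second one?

DFS of the "zyf" subtree visits, in order: "zyfzvnrcu", "zyfzvnrt"
Position 2: zyfzvnrt

zyfzvnrt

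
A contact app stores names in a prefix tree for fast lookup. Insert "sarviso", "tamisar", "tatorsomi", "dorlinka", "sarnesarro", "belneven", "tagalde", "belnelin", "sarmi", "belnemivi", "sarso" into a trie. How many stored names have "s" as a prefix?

4

Traverse to the node for "s", then collect every word in that subtree.
Words under "s": sarmi, sarnesarro, sarso, sarviso
Count: 4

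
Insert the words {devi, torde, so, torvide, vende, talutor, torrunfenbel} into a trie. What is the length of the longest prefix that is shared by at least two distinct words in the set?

3

Equivalently: take the maximum, over all pairs, of their longest common prefix length.
e.g. "torde" and "torrunfenbel" share the prefix "tor" of length 3; no pair shares a longer one.
Longest shared-prefix length: 3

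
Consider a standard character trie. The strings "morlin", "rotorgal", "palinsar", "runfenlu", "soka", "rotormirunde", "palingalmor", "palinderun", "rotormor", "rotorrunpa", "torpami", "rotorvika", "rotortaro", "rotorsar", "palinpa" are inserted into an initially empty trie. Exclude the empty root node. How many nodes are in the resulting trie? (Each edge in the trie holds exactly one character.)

For each word, the new-node count is its length minus the longest prefix already in the trie:
  "morlin" → 6 new (m, o, r, l, i, n)
  "rotorgal" → 8 new (r, o, t, o, r, g, a, l)
  "palinsar" → 8 new (p, a, l, i, n, s, a, r)
  "runfenlu" → prefix "r" already present; 7 new (u, n, f, e, n, l, u)
  "soka" → 4 new (s, o, k, a)
  "rotormirunde" → prefix "rotor" already present; 7 new (m, i, r, u, n, d, e)
  "palingalmor" → prefix "palin" already present; 6 new (g, a, l, m, o, r)
  "palinderun" → prefix "palin" already present; 5 new (d, e, r, u, n)
  "rotormor" → prefix "rotorm" already present; 2 new (o, r)
  "rotorrunpa" → prefix "rotor" already present; 5 new (r, u, n, p, a)
  "torpami" → 7 new (t, o, r, p, a, m, i)
  "rotorvika" → prefix "rotor" already present; 4 new (v, i, k, a)
  "rotortaro" → prefix "rotor" already present; 4 new (t, a, r, o)
  "rotorsar" → prefix "rotor" already present; 3 new (s, a, r)
  "palinpa" → prefix "palin" already present; 2 new (p, a)
Total nodes = 6 + 8 + 8 + 7 + 4 + 7 + 6 + 5 + 2 + 5 + 7 + 4 + 4 + 3 + 2 = 78

78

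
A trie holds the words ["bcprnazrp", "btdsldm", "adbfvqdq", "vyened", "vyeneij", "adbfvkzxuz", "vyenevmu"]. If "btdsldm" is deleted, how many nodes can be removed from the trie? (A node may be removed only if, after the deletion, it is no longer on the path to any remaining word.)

A node on "btdsldm"'s path can go only if nothing else ends at it or branches off below it.
The suffix "tdsldm" (6 nodes) is used only by "btdsldm"; the node for "b" still has the child "c", so pruning stops there.
Nodes removed: 6

6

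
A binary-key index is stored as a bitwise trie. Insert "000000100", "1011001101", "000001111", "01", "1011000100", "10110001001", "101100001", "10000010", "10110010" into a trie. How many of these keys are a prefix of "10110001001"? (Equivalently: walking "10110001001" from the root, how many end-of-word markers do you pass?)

2

Traverse "10110001001" character by character; count nodes along the way that are marked as word ends.
Prefixes of the query that are stored words: "1011000100", "10110001001"
Count: 2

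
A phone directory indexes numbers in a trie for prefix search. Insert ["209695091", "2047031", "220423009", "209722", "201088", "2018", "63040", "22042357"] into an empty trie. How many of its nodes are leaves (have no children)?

8

A leaf is a node with no children — equivalently, the end of a word that is not a proper prefix of any other stored word.
Those words: "201088", "2018", "2047031", "209695091", "209722", "220423009", "22042357", "63040"
Leaf count: 8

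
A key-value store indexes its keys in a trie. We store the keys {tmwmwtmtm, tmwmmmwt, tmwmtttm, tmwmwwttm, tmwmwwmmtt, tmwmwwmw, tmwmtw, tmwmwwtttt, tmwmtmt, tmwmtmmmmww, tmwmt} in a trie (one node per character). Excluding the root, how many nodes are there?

36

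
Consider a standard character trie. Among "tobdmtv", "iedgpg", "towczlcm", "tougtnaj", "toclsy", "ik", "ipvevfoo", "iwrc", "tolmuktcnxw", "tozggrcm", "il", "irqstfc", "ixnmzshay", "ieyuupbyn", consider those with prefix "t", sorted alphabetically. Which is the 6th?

tozggrcm

Words with prefix "t", in lexicographic order: "tobdmtv", "toclsy", "tolmuktcnxw", "tougtnaj", "towczlcm", "tozggrcm"
Position 6: tozggrcm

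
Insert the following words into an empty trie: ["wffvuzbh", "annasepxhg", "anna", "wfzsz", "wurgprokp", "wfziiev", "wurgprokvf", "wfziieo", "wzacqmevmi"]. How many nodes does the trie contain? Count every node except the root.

Count nodes per top-level branch (shared prefixes stored once):
  'a'-branch (anna, annasepxhg): 10 nodes
  'w'-branch (wffvuzbh, wfziieo, wfziiev, wfzsz, wurgprokp, wurgprokvf, wzacqmevmi): 35 nodes
Sum: 45

45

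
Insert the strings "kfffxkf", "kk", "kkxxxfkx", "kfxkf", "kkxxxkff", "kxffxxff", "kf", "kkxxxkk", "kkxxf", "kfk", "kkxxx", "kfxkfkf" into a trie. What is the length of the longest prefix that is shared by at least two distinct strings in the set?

6

Look for the deepest trie node that still has at least two words in its subtree.
"kkxxxkff" and "kkxxxkk" agree on "kkxxxk" (6 characters) before diverging; nothing deeper is shared.
Longest shared-prefix length: 6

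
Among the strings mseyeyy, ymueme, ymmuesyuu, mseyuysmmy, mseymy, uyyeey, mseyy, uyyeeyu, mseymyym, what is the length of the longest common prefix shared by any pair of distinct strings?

Equivalently: take the maximum, over all pairs, of their longest common prefix length.
e.g. "mseymy" and "mseymyym" share the prefix "mseymy" of length 6; no pair shares a longer one.
Longest shared-prefix length: 6

6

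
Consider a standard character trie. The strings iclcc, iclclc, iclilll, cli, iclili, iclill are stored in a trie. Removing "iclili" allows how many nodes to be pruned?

1

Walk "iclili" from the leaf back toward the root, removing each node that no remaining word uses.
The suffix "i" (1 node) is used only by "iclili"; the node for "iclil" still has the child "l", so pruning stops there.
Nodes removed: 1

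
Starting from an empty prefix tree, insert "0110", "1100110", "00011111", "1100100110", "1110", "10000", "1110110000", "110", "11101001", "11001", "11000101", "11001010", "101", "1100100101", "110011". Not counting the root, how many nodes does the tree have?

47

Trace insertions, counting only characters that open a new branch:
  "0110" → 4 new (0, 1, 1, 0)
  "1100110" → 7 new (1, 1, 0, 0, 1, 1, 0)
  "00011111" → prefix "0" already present; 7 new (0, 0, 1, 1, 1, 1, 1)
  "1100100110" → prefix "11001" already present; 5 new (0, 0, 1, 1, 0)
  "1110" → prefix "11" already present; 2 new (1, 0)
  "10000" → prefix "1" already present; 4 new (0, 0, 0, 0)
  "1110110000" → prefix "1110" already present; 6 new (1, 1, 0, 0, 0, 0)
  "110" → prefix "110" already present; 0 new (none)
  "11101001" → prefix "11101" already present; 3 new (0, 0, 1)
  "11001" → prefix "11001" already present; 0 new (none)
  "11000101" → prefix "1100" already present; 4 new (0, 1, 0, 1)
  "11001010" → prefix "110010" already present; 2 new (1, 0)
  "101" → prefix "10" already present; 1 new (1)
  "1100100101" → prefix "11001001" already present; 2 new (0, 1)
  "110011" → prefix "110011" already present; 0 new (none)
Total nodes = 4 + 7 + 7 + 5 + 2 + 4 + 6 + 0 + 3 + 0 + 4 + 2 + 1 + 2 + 0 = 47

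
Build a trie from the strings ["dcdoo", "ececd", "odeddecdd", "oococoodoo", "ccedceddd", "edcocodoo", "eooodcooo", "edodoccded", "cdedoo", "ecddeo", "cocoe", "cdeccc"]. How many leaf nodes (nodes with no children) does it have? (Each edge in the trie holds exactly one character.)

12

Leaves are exactly the stored words that no other stored word extends.
Those words: "ccedceddd", "cdeccc", "cdedoo", "cocoe", "dcdoo", "ecddeo", "ececd", "edcocodoo", "edodoccded", "eooodcooo", "odeddecdd", "oococoodoo"
Leaf count: 12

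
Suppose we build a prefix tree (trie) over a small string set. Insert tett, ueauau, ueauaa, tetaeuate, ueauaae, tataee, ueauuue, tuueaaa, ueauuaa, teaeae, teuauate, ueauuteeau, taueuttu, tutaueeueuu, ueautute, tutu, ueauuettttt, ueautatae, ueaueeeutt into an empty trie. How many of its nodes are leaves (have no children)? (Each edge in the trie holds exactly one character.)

18

Leaves are exactly the stored words that no other stored word extends.
Those words: "tataee", "taueuttu", "teaeae", "tetaeuate", "tett", "teuauate", "tutaueeueuu", "tutu", "tuueaaa", "ueauaae", "ueauau", "ueaueeeutt", "ueautatae", "ueautute", "ueauuaa", "ueauuettttt", "ueauuteeau", "ueauuue"
Leaf count: 18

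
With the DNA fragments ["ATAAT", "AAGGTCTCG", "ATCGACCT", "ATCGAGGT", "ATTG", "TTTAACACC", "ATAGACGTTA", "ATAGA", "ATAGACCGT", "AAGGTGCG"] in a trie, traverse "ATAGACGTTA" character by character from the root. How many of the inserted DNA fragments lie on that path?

2

Check each prefix of "ATAGACGTTA" against the stored set — each match is an end-marker on the path.
Prefixes of the query that are stored words: "ATAGA", "ATAGACGTTA"
Count: 2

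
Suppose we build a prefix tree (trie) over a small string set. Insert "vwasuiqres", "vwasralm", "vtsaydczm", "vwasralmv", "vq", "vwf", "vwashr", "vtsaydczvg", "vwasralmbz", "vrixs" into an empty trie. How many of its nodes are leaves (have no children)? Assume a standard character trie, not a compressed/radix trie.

9

A leaf is a node with no children — equivalently, the end of a word that is not a proper prefix of any other stored word.
Those words: "vq", "vrixs", "vtsaydczm", "vtsaydczvg", "vwashr", "vwasralmbz", "vwasralmv", "vwasuiqres", "vwf"
Leaf count: 9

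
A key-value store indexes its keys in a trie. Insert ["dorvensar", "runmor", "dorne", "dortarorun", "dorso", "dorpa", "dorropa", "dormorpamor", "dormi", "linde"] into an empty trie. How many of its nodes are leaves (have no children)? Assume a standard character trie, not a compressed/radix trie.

10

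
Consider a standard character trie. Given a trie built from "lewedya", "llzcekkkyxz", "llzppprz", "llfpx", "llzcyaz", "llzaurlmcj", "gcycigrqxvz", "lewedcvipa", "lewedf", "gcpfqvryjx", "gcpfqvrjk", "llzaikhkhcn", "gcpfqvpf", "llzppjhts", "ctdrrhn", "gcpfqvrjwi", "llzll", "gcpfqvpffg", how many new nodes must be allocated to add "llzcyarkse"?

"llzcya" is already a path in the trie; the remaining "rkse" must be added.
Each of the 4 remaining characters creates one node.

4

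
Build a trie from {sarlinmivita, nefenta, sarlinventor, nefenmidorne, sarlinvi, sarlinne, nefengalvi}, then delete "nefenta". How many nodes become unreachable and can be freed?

2

A node on "nefenta"'s path can go only if nothing else ends at it or branches off below it.
The suffix "ta" (2 nodes) is used only by "nefenta"; the node for "nefen" still has the child "m", so pruning stops there.
Nodes removed: 2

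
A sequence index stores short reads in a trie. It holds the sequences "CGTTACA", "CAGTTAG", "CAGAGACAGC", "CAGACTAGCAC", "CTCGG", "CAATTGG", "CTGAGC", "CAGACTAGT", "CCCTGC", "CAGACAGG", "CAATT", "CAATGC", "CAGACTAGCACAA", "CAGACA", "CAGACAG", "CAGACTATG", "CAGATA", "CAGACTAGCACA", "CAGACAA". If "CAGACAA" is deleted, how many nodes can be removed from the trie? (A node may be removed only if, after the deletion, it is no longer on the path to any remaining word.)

Walk "CAGACAA" from the leaf back toward the root, removing each node that no remaining word uses.
The suffix "A" (1 node) is used only by "CAGACAA"; the node for "CAGACA" still has the child "G", so pruning stops there.
Nodes removed: 1

1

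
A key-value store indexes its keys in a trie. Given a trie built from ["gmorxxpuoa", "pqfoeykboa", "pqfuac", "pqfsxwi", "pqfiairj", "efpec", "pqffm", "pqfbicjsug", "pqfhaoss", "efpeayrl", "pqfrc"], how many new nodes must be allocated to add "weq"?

3

No existing word starts with "w", so every character of "weq" needs a new node.
3 − 0 = 3 new nodes.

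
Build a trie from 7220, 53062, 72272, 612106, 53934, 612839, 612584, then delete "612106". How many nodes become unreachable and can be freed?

Walk "612106" from the leaf back toward the root, removing each node that no remaining word uses.
The suffix "106" (3 nodes) is used only by "612106"; the node for "612" still has the child "8", so pruning stops there.
Nodes removed: 3

3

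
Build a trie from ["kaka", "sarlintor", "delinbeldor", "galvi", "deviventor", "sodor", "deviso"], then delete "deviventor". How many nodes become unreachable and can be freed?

6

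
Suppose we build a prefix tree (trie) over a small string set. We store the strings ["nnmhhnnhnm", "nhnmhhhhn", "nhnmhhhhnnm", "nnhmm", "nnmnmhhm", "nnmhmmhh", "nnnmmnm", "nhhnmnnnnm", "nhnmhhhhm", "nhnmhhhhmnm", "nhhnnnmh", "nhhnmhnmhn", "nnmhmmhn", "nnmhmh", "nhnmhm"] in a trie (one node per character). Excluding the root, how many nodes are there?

60

Insert word by word; a character creates a node only if that edge doesn't already exist:
  "nnmhhnnhnm" → 10 new (n, n, m, h, h, n, n, h, n, m)
  "nhnmhhhhn" → prefix "n" already present; 8 new (h, n, m, h, h, h, h, n)
  "nhnmhhhhnnm" → prefix "nhnmhhhhn" already present; 2 new (n, m)
  "nnhmm" → prefix "nn" already present; 3 new (h, m, m)
  "nnmnmhhm" → prefix "nnm" already present; 5 new (n, m, h, h, m)
  "nnmhmmhh" → prefix "nnmh" already present; 4 new (m, m, h, h)
  "nnnmmnm" → prefix "nn" already present; 5 new (n, m, m, n, m)
  "nhhnmnnnnm" → prefix "nh" already present; 8 new (h, n, m, n, n, n, n, m)
  "nhnmhhhhm" → prefix "nhnmhhhh" already present; 1 new (m)
  "nhnmhhhhmnm" → prefix "nhnmhhhhm" already present; 2 new (n, m)
  "nhhnnnmh" → prefix "nhhn" already present; 4 new (n, n, m, h)
  "nhhnmhnmhn" → prefix "nhhnm" already present; 5 new (h, n, m, h, n)
  "nnmhmmhn" → prefix "nnmhmmh" already present; 1 new (n)
  "nnmhmh" → prefix "nnmhm" already present; 1 new (h)
  "nhnmhm" → prefix "nhnmh" already present; 1 new (m)
Total nodes = 10 + 8 + 2 + 3 + 5 + 4 + 5 + 8 + 1 + 2 + 4 + 5 + 1 + 1 + 1 = 60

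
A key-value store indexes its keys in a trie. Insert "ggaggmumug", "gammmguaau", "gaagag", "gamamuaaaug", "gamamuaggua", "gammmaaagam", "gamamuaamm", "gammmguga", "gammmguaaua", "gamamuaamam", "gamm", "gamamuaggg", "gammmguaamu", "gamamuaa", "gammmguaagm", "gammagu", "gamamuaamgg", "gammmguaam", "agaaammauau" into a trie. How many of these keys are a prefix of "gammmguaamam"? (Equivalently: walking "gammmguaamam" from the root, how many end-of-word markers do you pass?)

2

Traverse "gammmguaamam" character by character; count nodes along the way that are marked as word ends.
Prefixes of the query that are stored words: "gamm", "gammmguaam"
Count: 2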